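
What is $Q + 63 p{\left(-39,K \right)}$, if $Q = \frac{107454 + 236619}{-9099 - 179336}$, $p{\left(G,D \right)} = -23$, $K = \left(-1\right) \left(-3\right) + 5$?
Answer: $- \frac{273386388}{188435} \approx -1450.8$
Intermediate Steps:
$K = 8$ ($K = 3 + 5 = 8$)
$Q = - \frac{344073}{188435}$ ($Q = \frac{344073}{-188435} = 344073 \left(- \frac{1}{188435}\right) = - \frac{344073}{188435} \approx -1.826$)
$Q + 63 p{\left(-39,K \right)} = - \frac{344073}{188435} + 63 \left(-23\right) = - \frac{344073}{188435} - 1449 = - \frac{273386388}{188435}$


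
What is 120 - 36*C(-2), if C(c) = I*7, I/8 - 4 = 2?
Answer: -11976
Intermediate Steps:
I = 48 (I = 32 + 8*2 = 32 + 16 = 48)
C(c) = 336 (C(c) = 48*7 = 336)
120 - 36*C(-2) = 120 - 36*336 = 120 - 12096 = -11976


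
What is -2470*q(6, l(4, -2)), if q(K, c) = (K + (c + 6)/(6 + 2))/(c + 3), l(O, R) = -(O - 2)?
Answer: -16055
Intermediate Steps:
l(O, R) = 2 - O (l(O, R) = -(-2 + O) = 2 - O)
q(K, c) = (¾ + K + c/8)/(3 + c) (q(K, c) = (K + (6 + c)/8)/(3 + c) = (K + (6 + c)*(⅛))/(3 + c) = (K + (¾ + c/8))/(3 + c) = (¾ + K + c/8)/(3 + c))
-2470*q(6, l(4, -2)) = -1235*(6 + (2 - 1*4) + 8*6)/(4*(3 + (2 - 1*4))) = -1235*(6 + (2 - 4) + 48)/(4*(3 + (2 - 4))) = -1235*(6 - 2 + 48)/(4*(3 - 2)) = -1235*52/(4*1) = -1235*52/4 = -2470*13/2 = -16055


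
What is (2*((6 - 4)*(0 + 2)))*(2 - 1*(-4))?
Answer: 48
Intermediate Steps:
(2*((6 - 4)*(0 + 2)))*(2 - 1*(-4)) = (2*(2*2))*(2 + 4) = (2*4)*6 = 8*6 = 48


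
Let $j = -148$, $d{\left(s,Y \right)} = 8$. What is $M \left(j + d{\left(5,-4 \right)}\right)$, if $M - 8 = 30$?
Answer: $-5320$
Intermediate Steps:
$M = 38$ ($M = 8 + 30 = 38$)
$M \left(j + d{\left(5,-4 \right)}\right) = 38 \left(-148 + 8\right) = 38 \left(-140\right) = -5320$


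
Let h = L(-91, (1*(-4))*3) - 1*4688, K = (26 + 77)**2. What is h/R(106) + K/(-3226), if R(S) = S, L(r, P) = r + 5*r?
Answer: -9004719/170978 ≈ -52.666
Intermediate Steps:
K = 10609 (K = 103**2 = 10609)
L(r, P) = 6*r
h = -5234 (h = 6*(-91) - 1*4688 = -546 - 4688 = -5234)
h/R(106) + K/(-3226) = -5234/106 + 10609/(-3226) = -5234*1/106 + 10609*(-1/3226) = -2617/53 - 10609/3226 = -9004719/170978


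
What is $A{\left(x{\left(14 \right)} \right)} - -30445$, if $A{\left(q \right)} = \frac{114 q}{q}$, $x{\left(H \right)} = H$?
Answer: $30559$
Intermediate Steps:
$A{\left(q \right)} = 114$
$A{\left(x{\left(14 \right)} \right)} - -30445 = 114 - -30445 = 114 + 30445 = 30559$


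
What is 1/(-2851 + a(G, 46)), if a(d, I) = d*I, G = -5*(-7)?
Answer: -1/1241 ≈ -0.00080580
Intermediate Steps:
G = 35
a(d, I) = I*d
1/(-2851 + a(G, 46)) = 1/(-2851 + 46*35) = 1/(-2851 + 1610) = 1/(-1241) = -1/1241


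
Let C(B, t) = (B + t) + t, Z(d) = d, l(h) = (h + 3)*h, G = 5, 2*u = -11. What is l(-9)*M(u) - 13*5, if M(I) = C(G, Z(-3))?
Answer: -119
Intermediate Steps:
u = -11/2 (u = (½)*(-11) = -11/2 ≈ -5.5000)
l(h) = h*(3 + h) (l(h) = (3 + h)*h = h*(3 + h))
C(B, t) = B + 2*t
M(I) = -1 (M(I) = 5 + 2*(-3) = 5 - 6 = -1)
l(-9)*M(u) - 13*5 = -9*(3 - 9)*(-1) - 13*5 = -9*(-6)*(-1) - 65 = 54*(-1) - 65 = -54 - 65 = -119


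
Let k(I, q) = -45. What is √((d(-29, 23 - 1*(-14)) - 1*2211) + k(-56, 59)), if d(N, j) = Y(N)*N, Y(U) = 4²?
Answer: 4*I*√170 ≈ 52.154*I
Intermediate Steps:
Y(U) = 16
d(N, j) = 16*N
√((d(-29, 23 - 1*(-14)) - 1*2211) + k(-56, 59)) = √((16*(-29) - 1*2211) - 45) = √((-464 - 2211) - 45) = √(-2675 - 45) = √(-2720) = 4*I*√170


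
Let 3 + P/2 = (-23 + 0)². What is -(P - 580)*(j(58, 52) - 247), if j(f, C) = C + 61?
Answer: 63248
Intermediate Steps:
P = 1052 (P = -6 + 2*(-23 + 0)² = -6 + 2*(-23)² = -6 + 2*529 = -6 + 1058 = 1052)
j(f, C) = 61 + C
-(P - 580)*(j(58, 52) - 247) = -(1052 - 580)*((61 + 52) - 247) = -472*(113 - 247) = -472*(-134) = -1*(-63248) = 63248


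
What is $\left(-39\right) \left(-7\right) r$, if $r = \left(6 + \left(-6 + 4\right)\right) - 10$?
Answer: $-1638$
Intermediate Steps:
$r = -6$ ($r = \left(6 - 2\right) - 10 = 4 - 10 = -6$)
$\left(-39\right) \left(-7\right) r = \left(-39\right) \left(-7\right) \left(-6\right) = 273 \left(-6\right) = -1638$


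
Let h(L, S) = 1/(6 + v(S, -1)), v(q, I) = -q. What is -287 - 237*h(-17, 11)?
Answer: -1198/5 ≈ -239.60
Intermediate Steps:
h(L, S) = 1/(6 - S)
-287 - 237*h(-17, 11) = -287 - (-237)/(-6 + 11) = -287 - (-237)/5 = -287 - 237*(-1/5) = -287 + 237/5 = -1198/5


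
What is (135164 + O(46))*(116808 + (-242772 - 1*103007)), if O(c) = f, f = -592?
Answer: -30813085412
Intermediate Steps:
O(c) = -592
(135164 + O(46))*(116808 + (-242772 - 1*103007)) = (135164 - 592)*(116808 + (-242772 - 1*103007)) = 134572*(116808 + (-242772 - 103007)) = 134572*(116808 - 345779) = 134572*(-228971) = -30813085412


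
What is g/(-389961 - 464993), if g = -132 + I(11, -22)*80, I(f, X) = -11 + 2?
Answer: 426/427477 ≈ 0.00099654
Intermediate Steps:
I(f, X) = -9
g = -852 (g = -132 - 9*80 = -132 - 720 = -852)
g/(-389961 - 464993) = -852/(-389961 - 464993) = -852/(-854954) = -852*(-1/854954) = 426/427477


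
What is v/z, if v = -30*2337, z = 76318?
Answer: -35055/38159 ≈ -0.91866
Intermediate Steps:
v = -70110
v/z = -70110/76318 = -70110*1/76318 = -35055/38159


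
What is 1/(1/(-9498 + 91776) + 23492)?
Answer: 82278/1932874777 ≈ 4.2568e-5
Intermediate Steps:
1/(1/(-9498 + 91776) + 23492) = 1/(1/82278 + 23492) = 1/(1932874777/82278) = 82278/1932874777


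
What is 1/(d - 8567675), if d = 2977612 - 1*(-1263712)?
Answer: -1/4326351 ≈ -2.3114e-7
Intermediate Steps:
d = 4241324 (d = 2977612 + 1263712 = 4241324)
1/(d - 8567675) = 1/(4241324 - 8567675) = 1/(-4326351) = -1/4326351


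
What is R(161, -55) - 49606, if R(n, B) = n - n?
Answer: -49606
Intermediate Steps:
R(n, B) = 0
R(161, -55) - 49606 = 0 - 49606 = -49606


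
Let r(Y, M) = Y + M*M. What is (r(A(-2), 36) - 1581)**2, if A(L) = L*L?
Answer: 78961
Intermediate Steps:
A(L) = L**2
r(Y, M) = Y + M**2
(r(A(-2), 36) - 1581)**2 = (((-2)**2 + 36**2) - 1581)**2 = ((4 + 1296) - 1581)**2 = (1300 - 1581)**2 = (-281)**2 = 78961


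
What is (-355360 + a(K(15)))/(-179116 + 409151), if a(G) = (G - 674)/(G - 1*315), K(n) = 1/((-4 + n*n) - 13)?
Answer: -23282691649/15071663165 ≈ -1.5448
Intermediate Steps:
K(n) = 1/(-17 + n²) (K(n) = 1/((-4 + n²) - 13) = 1/(-17 + n²))
a(G) = (-674 + G)/(-315 + G) (a(G) = (-674 + G)/(G - 315) = (-674 + G)/(-315 + G))
(-355360 + a(K(15)))/(-179116 + 409151) = (-355360 + (-674 + 1/(-17 + 15²))/(-315 + 1/(-17 + 15²)))/(-179116 + 409151) = (-355360 + (-674 + 1/(-17 + 225))/(-315 + 1/(-17 + 225)))/230035 = (-355360 + (-674 + 1/208)/(-315 + 1/208))*(1/230035) = (-355360 - 140191/208/(-65519/208))*(1/230035) = (-355360 - 208/65519*(-140191/208))*(1/230035) = (-355360 + 140191/65519)*(1/230035) = -23282691649/65519*1/230035 = -23282691649/15071663165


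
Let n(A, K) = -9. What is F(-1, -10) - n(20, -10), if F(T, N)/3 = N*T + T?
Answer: 36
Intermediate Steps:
F(T, N) = 3*T + 3*N*T (F(T, N) = 3*(N*T + T) = 3*(T + N*T) = 3*T + 3*N*T)
F(-1, -10) - n(20, -10) = 3*(-1)*(1 - 10) - 1*(-9) = 3*(-1)*(-9) + 9 = 27 + 9 = 36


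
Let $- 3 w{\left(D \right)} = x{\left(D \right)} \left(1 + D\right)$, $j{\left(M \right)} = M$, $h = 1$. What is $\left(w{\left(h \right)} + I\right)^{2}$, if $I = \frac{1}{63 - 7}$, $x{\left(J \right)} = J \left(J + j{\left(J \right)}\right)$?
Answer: $\frac{48841}{28224} \approx 1.7305$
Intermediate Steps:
$x{\left(J \right)} = 2 J^{2}$ ($x{\left(J \right)} = J \left(J + J\right) = J 2 J = 2 J^{2}$)
$I = \frac{1}{56} \approx 0.017857$
$w{\left(D \right)} = - \frac{2 D^{2} \left(1 + D\right)}{3}$
$\left(w{\left(h \right)} + I\right)^{2} = \left(\frac{2 \cdot 1^{2} \left(-1 - 1\right)}{3} + \frac{1}{56}\right)^{2} = \left(\frac{2}{3} \cdot 1 \left(-1 - 1\right) + \frac{1}{56}\right)^{2} = \left(\frac{2}{3} \cdot 1 \left(-2\right) + \frac{1}{56}\right)^{2} = \left(- \frac{4}{3} + \frac{1}{56}\right)^{2} = \left(- \frac{221}{168}\right)^{2} = \frac{48841}{28224}$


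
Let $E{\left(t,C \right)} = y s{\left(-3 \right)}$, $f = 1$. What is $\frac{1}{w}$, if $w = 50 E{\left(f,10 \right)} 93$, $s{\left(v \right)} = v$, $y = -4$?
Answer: $\frac{1}{55800} \approx 1.7921 \cdot 10^{-5}$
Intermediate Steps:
$E{\left(t,C \right)} = 12$ ($E{\left(t,C \right)} = \left(-4\right) \left(-3\right) = 12$)
$w = 55800$ ($w = 50 \cdot 12 \cdot 93 = 600 \cdot 93 = 55800$)
$\frac{1}{w} = \frac{1}{55800}$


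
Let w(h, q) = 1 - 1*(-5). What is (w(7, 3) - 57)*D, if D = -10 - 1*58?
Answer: 3468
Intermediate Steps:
w(h, q) = 6 (w(h, q) = 1 + 5 = 6)
D = -68 (D = -10 - 58 = -68)
(w(7, 3) - 57)*D = (6 - 57)*(-68) = -51*(-68) = 3468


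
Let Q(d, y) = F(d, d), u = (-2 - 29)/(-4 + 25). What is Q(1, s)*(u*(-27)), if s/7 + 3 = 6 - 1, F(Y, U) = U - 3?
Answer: -558/7 ≈ -79.714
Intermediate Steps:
u = -31/21 ≈ -1.4762
F(Y, U) = -3 + U
s = 14 (s = -21 + 7*(6 - 1) = -21 + 7*5 = -21 + 35 = 14)
Q(d, y) = -3 + d
Q(1, s)*(u*(-27)) = (-3 + 1)*(-31/21*(-27)) = -2*279/7 = -558/7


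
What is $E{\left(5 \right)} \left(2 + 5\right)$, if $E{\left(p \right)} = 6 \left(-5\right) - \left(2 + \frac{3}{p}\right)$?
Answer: $- \frac{1141}{5} \approx -228.2$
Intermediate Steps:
$E{\left(p \right)} = -32 - \frac{3}{p}$ ($E{\left(p \right)} = -30 - \left(2 + \frac{3}{p}\right) = -32 - \frac{3}{p}$)
$E{\left(5 \right)} \left(2 + 5\right) = \left(-32 - \frac{3}{5}\right) \left(2 + 5\right) = \left(-32 - \frac{3}{5}\right) 7 = \left(- \frac{163}{5}\right) 7 = - \frac{1141}{5}$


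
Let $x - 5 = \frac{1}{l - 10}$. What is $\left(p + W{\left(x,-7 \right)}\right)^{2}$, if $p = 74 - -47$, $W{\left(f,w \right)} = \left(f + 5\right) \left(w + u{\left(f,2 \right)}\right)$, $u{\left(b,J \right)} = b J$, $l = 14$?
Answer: $\frac{1575025}{64} \approx 24610.0$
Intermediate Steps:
$u{\left(b,J \right)} = J b$
$x = \frac{21}{4}$ ($x = 5 + \frac{1}{14 - 10} = 5 + \frac{1}{4} = \frac{21}{4} \approx 5.25$)
$W{\left(f,w \right)} = \left(5 + f\right) \left(w + 2 f\right)$ ($W{\left(f,w \right)} = \left(f + 5\right) \left(w + 2 f\right) = \left(5 + f\right) \left(w + 2 f\right)$)
$p = 121$ ($p = 74 + 47 = 121$)
$\left(p + W{\left(x,-7 \right)}\right)^{2} = \left(121 + \left(2 \left(\frac{21}{4}\right)^{2} + 5 \left(-7\right) + 10 \cdot \frac{21}{4} + \frac{21}{4} \left(-7\right)\right)\right)^{2} = \left(121 + \left(2 \cdot \frac{441}{16} - 35 + \frac{105}{2} - \frac{147}{4}\right)\right)^{2} = \left(121 + \left(\frac{441}{8} - 35 + \frac{105}{2} - \frac{147}{4}\right)\right)^{2} = \left(121 + \frac{287}{8}\right)^{2} = \left(\frac{1255}{8}\right)^{2} = \frac{1575025}{64}$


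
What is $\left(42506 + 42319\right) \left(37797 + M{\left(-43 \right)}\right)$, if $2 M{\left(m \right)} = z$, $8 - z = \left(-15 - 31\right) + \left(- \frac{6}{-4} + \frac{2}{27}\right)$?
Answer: $\frac{38500248475}{12} \approx 3.2084 \cdot 10^{9}$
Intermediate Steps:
$z = \frac{2831}{54}$ ($z = 8 - \left(\left(-15 - 31\right) + \left(- \frac{6}{-4} + \frac{2}{27}\right)\right) = 8 - \left(-46 + \left(\left(-6\right) \left(- \frac{1}{4}\right) + 2 \cdot \frac{1}{27}\right)\right) = 8 - \left(-46 + \left(\frac{3}{2} + \frac{2}{27}\right)\right) = 8 - \left(-46 + \frac{85}{54}\right) = 8 - - \frac{2399}{54} = 8 + \frac{2399}{54} = \frac{2831}{54} \approx 52.426$)
$M{\left(m \right)} = \frac{2831}{108}$ ($M{\left(m \right)} = \frac{1}{2} \cdot \frac{2831}{54} = \frac{2831}{108}$)
$\left(42506 + 42319\right) \left(37797 + M{\left(-43 \right)}\right) = \left(42506 + 42319\right) \left(37797 + \frac{2831}{108}\right) = 84825 \cdot \frac{4084907}{108} = \frac{38500248475}{12}$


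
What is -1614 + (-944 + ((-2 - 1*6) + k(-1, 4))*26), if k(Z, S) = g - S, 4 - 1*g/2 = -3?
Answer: -2506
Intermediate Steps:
g = 14 (g = 8 - 2*(-3) = 8 + 6 = 14)
k(Z, S) = 14 - S
-1614 + (-944 + ((-2 - 1*6) + k(-1, 4))*26) = -1614 + (-944 + ((-2 - 1*6) + (14 - 1*4))*26) = -1614 + (-944 + ((-2 - 6) + (14 - 4))*26) = -1614 + (-944 + (-8 + 10)*26) = -1614 + (-944 + 2*26) = -1614 + (-944 + 52) = -1614 - 892 = -2506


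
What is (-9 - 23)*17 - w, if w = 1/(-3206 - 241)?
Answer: -1875167/3447 ≈ -544.00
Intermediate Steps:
w = -1/3447 (w = 1/(-3447) = -1/3447 ≈ -0.00029011)
(-9 - 23)*17 - w = (-9 - 23)*17 - 1*(-1/3447) = -32*17 + 1/3447 = -544 + 1/3447 = -1875167/3447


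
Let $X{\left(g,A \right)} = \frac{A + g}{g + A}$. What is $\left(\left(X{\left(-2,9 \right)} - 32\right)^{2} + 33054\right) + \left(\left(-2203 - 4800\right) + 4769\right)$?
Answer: $31781$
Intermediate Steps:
$X{\left(g,A \right)} = 1$ ($X{\left(g,A \right)} = \frac{A + g}{A + g} = 1$)
$\left(\left(X{\left(-2,9 \right)} - 32\right)^{2} + 33054\right) + \left(\left(-2203 - 4800\right) + 4769\right) = \left(\left(1 - 32\right)^{2} + 33054\right) + \left(\left(-2203 - 4800\right) + 4769\right) = \left(\left(-31\right)^{2} + 33054\right) + \left(\left(-2203 - 4800\right) + 4769\right) = \left(961 + 33054\right) + \left(-7003 + 4769\right) = 34015 - 2234 = 31781$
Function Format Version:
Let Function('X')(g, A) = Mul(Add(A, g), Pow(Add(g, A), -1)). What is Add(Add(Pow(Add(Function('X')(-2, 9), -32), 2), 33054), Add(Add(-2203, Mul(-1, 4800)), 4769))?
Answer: 31781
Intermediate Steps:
Function('X')(g, A) = 1 (Function('X')(g, A) = Mul(Add(A, g), Pow(Add(A, g), -1)) = 1)
Add(Add(Pow(Add(Function('X')(-2, 9), -32), 2), 33054), Add(Add(-2203, Mul(-1, 4800)), 4769)) = Add(Add(Pow(Add(1, -32), 2), 33054), Add(Add(-2203, Mul(-1, 4800)), 4769)) = Add(Add(Pow(-31, 2), 33054), Add(Add(-2203, -4800), 4769)) = Add(Add(961, 33054), Add(-7003, 4769)) = Add(34015, -2234) = 31781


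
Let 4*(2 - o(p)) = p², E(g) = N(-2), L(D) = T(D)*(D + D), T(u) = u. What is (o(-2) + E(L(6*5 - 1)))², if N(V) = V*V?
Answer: 25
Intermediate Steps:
N(V) = V²
L(D) = 2*D² (L(D) = D*(D + D) = D*(2*D) = 2*D²)
E(g) = 4 (E(g) = (-2)² = 4)
o(p) = 2 - p²/4
(o(-2) + E(L(6*5 - 1)))² = ((2 - ¼*(-2)²) + 4)² = ((2 - ¼*4) + 4)² = ((2 - 1) + 4)² = (1 + 4)² = 5² = 25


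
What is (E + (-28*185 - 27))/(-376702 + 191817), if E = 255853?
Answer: -250646/184885 ≈ -1.3557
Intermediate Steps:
(E + (-28*185 - 27))/(-376702 + 191817) = (255853 + (-28*185 - 27))/(-376702 + 191817) = (255853 + (-5180 - 27))/(-184885) = (255853 - 5207)*(-1/184885) = 250646*(-1/184885) = -250646/184885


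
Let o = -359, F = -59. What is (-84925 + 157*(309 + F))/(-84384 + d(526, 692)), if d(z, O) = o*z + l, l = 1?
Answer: 6525/39031 ≈ 0.16717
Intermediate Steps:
d(z, O) = 1 - 359*z (d(z, O) = -359*z + 1 = 1 - 359*z)
(-84925 + 157*(309 + F))/(-84384 + d(526, 692)) = (-84925 + 157*(309 - 59))/(-84384 + (1 - 359*526)) = (-84925 + 157*250)/(-84384 + (1 - 188834)) = (-84925 + 39250)/(-84384 - 188833) = -45675/(-273217) = -45675*(-1/273217) = 6525/39031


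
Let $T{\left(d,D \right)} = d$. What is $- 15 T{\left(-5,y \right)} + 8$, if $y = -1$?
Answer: $83$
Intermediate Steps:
$- 15 T{\left(-5,y \right)} + 8 = \left(-15\right) \left(-5\right) + 8 = 75 + 8 = 83$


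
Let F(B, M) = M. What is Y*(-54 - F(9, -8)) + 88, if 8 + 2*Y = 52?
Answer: -924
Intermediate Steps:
Y = 22 (Y = -4 + (½)*52 = -4 + 26 = 22)
Y*(-54 - F(9, -8)) + 88 = 22*(-54 - 1*(-8)) + 88 = 22*(-54 + 8) + 88 = 22*(-46) + 88 = -1012 + 88 = -924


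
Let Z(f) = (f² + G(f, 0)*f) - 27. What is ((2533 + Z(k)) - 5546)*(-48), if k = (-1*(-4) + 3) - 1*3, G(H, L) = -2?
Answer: 145536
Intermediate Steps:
k = 4 (k = (4 + 3) - 3 = 7 - 3 = 4)
Z(f) = -27 + f² - 2*f (Z(f) = (f² - 2*f) - 27 = -27 + f² - 2*f)
((2533 + Z(k)) - 5546)*(-48) = ((2533 + (-27 + 4² - 2*4)) - 5546)*(-48) = ((2533 + (-27 + 16 - 8)) - 5546)*(-48) = ((2533 - 19) - 5546)*(-48) = (2514 - 5546)*(-48) = -3032*(-48) = 145536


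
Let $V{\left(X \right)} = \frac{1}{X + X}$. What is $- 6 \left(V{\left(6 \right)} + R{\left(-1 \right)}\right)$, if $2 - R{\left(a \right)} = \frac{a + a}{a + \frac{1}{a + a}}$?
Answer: $- \frac{9}{2} \approx -4.5$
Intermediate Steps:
$R{\left(a \right)} = 2 - \frac{2 a}{a + \frac{1}{2 a}}$ ($R{\left(a \right)} = 2 - \frac{a + a}{a + \frac{1}{a + a}} = 2 - \frac{2 a}{a + \frac{1}{2 a}}$)
$V{\left(X \right)} = \frac{1}{2 X}$
$- 6 \left(V{\left(6 \right)} + R{\left(-1 \right)}\right) = - 6 \left(\frac{1}{2 \cdot 6} + \frac{2}{1 + 2 \left(-1\right)^{2}}\right) = - 6 \left(\frac{1}{2} \cdot \frac{1}{6} + \frac{2}{1 + 2 \cdot 1}\right) = - 6 \left(\frac{1}{12} + \frac{2}{1 + 2}\right) = - 6 \left(\frac{1}{12} + \frac{2}{3}\right) = \left(-6\right) \frac{3}{4} = - \frac{9}{2}$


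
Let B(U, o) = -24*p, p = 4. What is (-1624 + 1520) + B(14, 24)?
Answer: -200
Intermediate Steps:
B(U, o) = -96 (B(U, o) = -24*4 = -96)
(-1624 + 1520) + B(14, 24) = (-1624 + 1520) - 96 = -104 - 96 = -200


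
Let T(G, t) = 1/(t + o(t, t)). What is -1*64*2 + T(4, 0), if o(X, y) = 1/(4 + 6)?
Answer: -118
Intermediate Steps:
o(X, y) = 1/10
T(G, t) = 1/(1/10 + t) (T(G, t) = 1/(t + 1/10) = 1/(1/10 + t))
-1*64*2 + T(4, 0) = -1*64*2 + 10/(1 + 10*0) = -64*2 + 10/(1 + 0) = -128 + 10/1 = -128 + 10*1 = -128 + 10 = -118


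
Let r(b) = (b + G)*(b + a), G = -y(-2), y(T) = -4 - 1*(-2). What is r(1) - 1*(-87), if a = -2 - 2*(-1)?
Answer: 90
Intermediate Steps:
y(T) = -2 (y(T) = -4 + 2 = -2)
a = 0 (a = -2 + 2 = 0)
G = 2 (G = -1*(-2) = 2)
r(b) = b*(2 + b) (r(b) = (b + 2)*(b + 0) = (2 + b)*b = b*(2 + b))
r(1) - 1*(-87) = 1*(2 + 1) - 1*(-87) = 1*3 + 87 = 3 + 87 = 90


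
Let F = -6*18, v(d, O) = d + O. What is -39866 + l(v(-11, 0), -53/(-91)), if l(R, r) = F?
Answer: -39974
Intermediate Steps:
v(d, O) = O + d
F = -108
l(R, r) = -108
-39866 + l(v(-11, 0), -53/(-91)) = -39866 - 108 = -39974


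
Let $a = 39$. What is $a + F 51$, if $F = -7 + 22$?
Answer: $804$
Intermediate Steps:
$F = 15$
$a + F 51 = 39 + 15 \cdot 51 = 39 + 765 = 804$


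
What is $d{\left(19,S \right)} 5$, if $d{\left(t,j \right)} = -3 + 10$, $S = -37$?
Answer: $35$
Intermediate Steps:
$d{\left(t,j \right)} = 7$
$d{\left(19,S \right)} 5 = 7 \cdot 5 = 35$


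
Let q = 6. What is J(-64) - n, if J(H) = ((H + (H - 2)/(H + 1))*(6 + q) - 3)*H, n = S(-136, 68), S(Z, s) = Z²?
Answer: 210304/7 ≈ 30043.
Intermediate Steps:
n = 18496 (n = (-136)² = 18496)
J(H) = H*(-3 + 12*H + 12*(-2 + H)/(1 + H)) (J(H) = ((H + (H - 2)/(H + 1))*(6 + 6) - 3)*H = ((H + (-2 + H)/(1 + H))*12 - 3)*H = ((12*H + 12*(-2 + H)/(1 + H)) - 3)*H = (-3 + 12*H + 12*(-2 + H)/(1 + H))*H = H*(-3 + 12*H + 12*(-2 + H)/(1 + H)))
J(-64) - n = 3*(-64)*(-9 + 4*(-64)² + 7*(-64))/(1 - 64) - 1*18496 = 3*(-64)*(-9 + 4*4096 - 448)/(-63) - 18496 = 3*(-64)*(-1/63)*(-9 + 16384 - 448) - 18496 = 3*(-64)*(-1/63)*15927 - 18496 = 339776/7 - 18496 = 210304/7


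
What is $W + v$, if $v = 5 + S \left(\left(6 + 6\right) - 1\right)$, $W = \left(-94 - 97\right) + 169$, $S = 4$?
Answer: $27$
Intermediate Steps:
$W = -22$ ($W = -191 + 169 = -22$)
$v = 49$ ($v = 5 + 4 \left(\left(6 + 6\right) - 1\right) = 5 + 4 \left(12 - 1\right) = 5 + 4 \cdot 11 = 5 + 44 = 49$)
$W + v = -22 + 49 = 27$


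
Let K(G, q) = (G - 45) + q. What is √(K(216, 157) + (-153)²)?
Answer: √23737 ≈ 154.07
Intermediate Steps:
K(G, q) = -45 + G + q (K(G, q) = (-45 + G) + q = -45 + G + q)
√(K(216, 157) + (-153)²) = √((-45 + 216 + 157) + (-153)²) = √(328 + 23409) = √23737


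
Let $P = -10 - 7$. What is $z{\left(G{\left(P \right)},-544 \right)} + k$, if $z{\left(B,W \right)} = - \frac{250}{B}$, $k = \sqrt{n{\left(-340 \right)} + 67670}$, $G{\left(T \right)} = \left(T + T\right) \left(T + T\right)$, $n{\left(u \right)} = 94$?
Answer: $- \frac{125}{578} + 2 \sqrt{16941} \approx 260.1$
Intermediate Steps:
$P = -17$ ($P = -10 - 7 = -17$)
$G{\left(T \right)} = 4 T^{2}$ ($G{\left(T \right)} = 2 T 2 T = 4 T^{2}$)
$k = 2 \sqrt{16941}$ ($k = \sqrt{94 + 67670} = \sqrt{67764} = 2 \sqrt{16941} \approx 260.32$)
$z{\left(G{\left(P \right)},-544 \right)} + k = - \frac{250}{4 \left(-17\right)^{2}} + 2 \sqrt{16941} = - \frac{250}{4 \cdot 289} + 2 \sqrt{16941} = - \frac{250}{1156} + 2 \sqrt{16941} = \left(-250\right) \frac{1}{1156} + 2 \sqrt{16941} = - \frac{125}{578} + 2 \sqrt{16941}$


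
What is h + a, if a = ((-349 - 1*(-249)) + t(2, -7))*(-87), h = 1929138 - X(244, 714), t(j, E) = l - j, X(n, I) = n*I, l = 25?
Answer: 1761621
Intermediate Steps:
X(n, I) = I*n
t(j, E) = 25 - j
h = 1754922 (h = 1929138 - 714*244 = 1929138 - 1*174216 = 1929138 - 174216 = 1754922)
a = 6699 (a = ((-349 - 1*(-249)) + (25 - 1*2))*(-87) = ((-349 + 249) + (25 - 2))*(-87) = (-100 + 23)*(-87) = -77*(-87) = 6699)
h + a = 1754922 + 6699 = 1761621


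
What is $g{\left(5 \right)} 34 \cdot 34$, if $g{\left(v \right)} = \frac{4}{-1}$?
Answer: $-4624$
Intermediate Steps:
$g{\left(v \right)} = -4$ ($g{\left(v \right)} = 4 \left(-1\right) = -4$)
$g{\left(5 \right)} 34 \cdot 34 = \left(-4\right) 34 \cdot 34 = \left(-136\right) 34 = -4624$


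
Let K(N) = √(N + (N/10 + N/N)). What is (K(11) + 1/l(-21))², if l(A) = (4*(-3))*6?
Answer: 339557/25920 - √1310/360 ≈ 13.000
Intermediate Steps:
l(A) = -72 (l(A) = -12*6 = -72)
K(N) = √(1 + 11*N/10) (K(N) = √(N + (N*(⅒) + 1)) = √(N + (N/10 + 1)) = √(N + (1 + N/10)) = √(1 + 11*N/10))
(K(11) + 1/l(-21))² = (√(100 + 110*11)/10 + 1/(-72))² = (√(100 + 1210)/10 - 1/72)² = (√1310/10 - 1/72)² = (-1/72 + √1310/10)²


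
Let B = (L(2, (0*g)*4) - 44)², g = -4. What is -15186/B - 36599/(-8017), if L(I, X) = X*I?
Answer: -25445249/7760456 ≈ -3.2788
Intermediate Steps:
L(I, X) = I*X
B = 1936 (B = (2*((0*(-4))*4) - 44)² = (2*(0*4) - 44)² = (2*0 - 44)² = (0 - 44)² = (-44)² = 1936)
-15186/B - 36599/(-8017) = -15186/1936 - 36599/(-8017) = -15186*1/1936 - 36599*(-1/8017) = -7593/968 + 36599/8017 = -25445249/7760456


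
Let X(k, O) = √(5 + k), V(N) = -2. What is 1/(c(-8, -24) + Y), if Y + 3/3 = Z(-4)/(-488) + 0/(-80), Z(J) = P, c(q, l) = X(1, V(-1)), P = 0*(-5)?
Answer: ⅕ + √6/5 ≈ 0.68990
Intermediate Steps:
P = 0
c(q, l) = √6 (c(q, l) = √(5 + 1) = √6)
Z(J) = 0
Y = -1 (Y = -1 + (0/(-488) + 0/(-80)) = -1 + (0*(-1/488) + 0*(-1/80)) = -1 + (0 + 0) = -1 + 0 = -1)
1/(c(-8, -24) + Y) = 1/(√6 - 1) = 1/(-1 + √6)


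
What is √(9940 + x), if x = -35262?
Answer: I*√25322 ≈ 159.13*I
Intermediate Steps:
√(9940 + x) = √(9940 - 35262) = √(-25322) = I*√25322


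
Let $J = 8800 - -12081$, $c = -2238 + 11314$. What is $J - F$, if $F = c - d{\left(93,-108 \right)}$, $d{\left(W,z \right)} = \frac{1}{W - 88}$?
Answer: $\frac{59026}{5} \approx 11805.0$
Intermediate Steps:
$d{\left(W,z \right)} = \frac{1}{-88 + W}$
$c = 9076$
$J = 20881$ ($J = 8800 + 12081 = 20881$)
$F = \frac{45379}{5}$ ($F = 9076 - \frac{1}{-88 + 93} = 9076 - \frac{1}{5} = \frac{45379}{5} \approx 9075.8$)
$J - F = 20881 - \frac{45379}{5} = \frac{59026}{5}$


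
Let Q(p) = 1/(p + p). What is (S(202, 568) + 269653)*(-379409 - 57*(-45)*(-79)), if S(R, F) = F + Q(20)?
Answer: -1572805262751/10 ≈ -1.5728e+11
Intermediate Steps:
Q(p) = 1/(2*p)
S(R, F) = 1/40 + F (S(R, F) = F + (1/2)/20 = F + (1/2)*(1/20) = F + 1/40 = 1/40 + F)
(S(202, 568) + 269653)*(-379409 - 57*(-45)*(-79)) = ((1/40 + 568) + 269653)*(-379409 - 57*(-45)*(-79)) = (22721/40 + 269653)*(-379409 + 2565*(-79)) = 10808841*(-379409 - 202635)/40 = (10808841/40)*(-582044) = -1572805262751/10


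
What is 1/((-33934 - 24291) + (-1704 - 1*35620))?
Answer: -1/95549 ≈ -1.0466e-5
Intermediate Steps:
1/((-33934 - 24291) + (-1704 - 1*35620)) = 1/(-58225 + (-1704 - 35620)) = 1/(-58225 - 37324) = 1/(-95549) = -1/95549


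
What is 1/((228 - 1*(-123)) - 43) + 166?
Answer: 51129/308 ≈ 166.00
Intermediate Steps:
1/((228 - 1*(-123)) - 43) + 166 = 1/((228 + 123) - 43) + 166 = 1/(351 - 43) + 166 = 1/308 + 166 = 51129/308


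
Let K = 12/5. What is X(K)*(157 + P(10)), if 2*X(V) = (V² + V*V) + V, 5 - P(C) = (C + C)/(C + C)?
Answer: 28014/25 ≈ 1120.6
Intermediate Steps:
K = 12/5 (K = 12*(⅕) = 12/5 ≈ 2.4000)
P(C) = 4 (P(C) = 5 - (C + C)/(C + C) = 5 - 2*C/(2*C) = 5 - 2*C*1/(2*C) = 5 - 1*1 = 5 - 1 = 4)
X(V) = V² + V/2 (X(V) = ((V² + V*V) + V)/2 = ((V² + V²) + V)/2 = (2*V² + V)/2 = (V + 2*V²)/2 = V² + V/2)
X(K)*(157 + P(10)) = (12*(½ + 12/5)/5)*(157 + 4) = ((12/5)*(29/10))*161 = (174/25)*161 = 28014/25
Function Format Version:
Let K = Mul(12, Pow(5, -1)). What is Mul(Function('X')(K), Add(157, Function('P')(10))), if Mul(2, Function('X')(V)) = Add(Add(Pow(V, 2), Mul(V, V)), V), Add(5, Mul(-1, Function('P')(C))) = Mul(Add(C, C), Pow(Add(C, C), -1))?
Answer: Rational(28014, 25) ≈ 1120.6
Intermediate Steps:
K = Rational(12, 5) (K = Mul(12, Rational(1, 5)) = Rational(12, 5) ≈ 2.4000)
Function('P')(C) = 4 (Function('P')(C) = Add(5, Mul(-1, Mul(Add(C, C), Pow(Add(C, C), -1)))) = Add(5, Mul(-1, Mul(Mul(2, C), Pow(Mul(2, C), -1)))) = Add(5, Mul(-1, Mul(Mul(2, C), Mul(Rational(1, 2), Pow(C, -1))))) = Add(5, Mul(-1, 1)) = Add(5, -1) = 4)
Function('X')(V) = Add(Pow(V, 2), Mul(Rational(1, 2), V)) (Function('X')(V) = Mul(Rational(1, 2), Add(Add(Pow(V, 2), Mul(V, V)), V)) = Mul(Rational(1, 2), Add(Add(Pow(V, 2), Pow(V, 2)), V)) = Mul(Rational(1, 2), Add(Mul(2, Pow(V, 2)), V)) = Mul(Rational(1, 2), Add(V, Mul(2, Pow(V, 2)))) = Add(Pow(V, 2), Mul(Rational(1, 2), V)))
Mul(Function('X')(K), Add(157, Function('P')(10))) = Mul(Mul(Rational(12, 5), Add(Rational(1, 2), Rational(12, 5))), Add(157, 4)) = Mul(Mul(Rational(12, 5), Rational(29, 10)), 161) = Mul(Rational(174, 25), 161) = Rational(28014, 25)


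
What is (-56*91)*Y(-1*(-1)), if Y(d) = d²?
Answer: -5096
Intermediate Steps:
(-56*91)*Y(-1*(-1)) = (-56*91)*(-1*(-1))² = -5096*1² = -5096*1 = -5096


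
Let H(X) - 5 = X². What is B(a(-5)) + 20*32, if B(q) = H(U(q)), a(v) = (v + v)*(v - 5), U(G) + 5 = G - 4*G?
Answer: 93670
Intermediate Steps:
U(G) = -5 - 3*G (U(G) = -5 + (G - 4*G) = -5 - 3*G)
a(v) = 2*v*(-5 + v) (a(v) = (2*v)*(-5 + v) = 2*v*(-5 + v))
H(X) = 5 + X²
B(q) = 5 + (-5 - 3*q)²
B(a(-5)) + 20*32 = (5 + (5 + 3*(2*(-5)*(-5 - 5)))²) + 20*32 = (5 + (5 + 3*(2*(-5)*(-10)))²) + 640 = (5 + (5 + 3*100)²) + 640 = (5 + (5 + 300)²) + 640 = (5 + 305²) + 640 = (5 + 93025) + 640 = 93030 + 640 = 93670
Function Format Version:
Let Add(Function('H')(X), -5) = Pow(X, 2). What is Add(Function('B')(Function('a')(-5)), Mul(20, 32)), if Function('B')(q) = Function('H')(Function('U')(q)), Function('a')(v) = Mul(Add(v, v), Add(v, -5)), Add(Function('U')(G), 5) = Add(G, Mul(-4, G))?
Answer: 93670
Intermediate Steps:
Function('U')(G) = Add(-5, Mul(-3, G)) (Function('U')(G) = Add(-5, Add(G, Mul(-4, G))) = Add(-5, Mul(-3, G)))
Function('a')(v) = Mul(2, v, Add(-5, v)) (Function('a')(v) = Mul(Mul(2, v), Add(-5, v)) = Mul(2, v, Add(-5, v)))
Function('H')(X) = Add(5, Pow(X, 2))
Function('B')(q) = Add(5, Pow(Add(-5, Mul(-3, q)), 2))
Add(Function('B')(Function('a')(-5)), Mul(20, 32)) = Add(Add(5, Pow(Add(5, Mul(3, Mul(2, -5, Add(-5, -5)))), 2)), Mul(20, 32)) = Add(Add(5, Pow(Add(5, Mul(3, Mul(2, -5, -10))), 2)), 640) = Add(Add(5, Pow(Add(5, Mul(3, 100)), 2)), 640) = Add(Add(5, Pow(Add(5, 300), 2)), 640) = Add(Add(5, Pow(305, 2)), 640) = Add(Add(5, 93025), 640) = Add(93030, 640) = 93670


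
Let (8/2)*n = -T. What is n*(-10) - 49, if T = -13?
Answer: -163/2 ≈ -81.500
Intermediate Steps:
n = 13/4 (n = (-1*(-13))/4 = (¼)*13 = 13/4 ≈ 3.2500)
n*(-10) - 49 = (13/4)*(-10) - 49 = -65/2 - 49 = -163/2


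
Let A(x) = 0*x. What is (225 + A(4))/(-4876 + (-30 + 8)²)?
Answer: -25/488 ≈ -0.051229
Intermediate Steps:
A(x) = 0
(225 + A(4))/(-4876 + (-30 + 8)²) = (225 + 0)/(-4876 + (-30 + 8)²) = 225/(-4876 + (-22)²) = 225/(-4876 + 484) = 225/(-4392) = 225*(-1/4392) = -25/488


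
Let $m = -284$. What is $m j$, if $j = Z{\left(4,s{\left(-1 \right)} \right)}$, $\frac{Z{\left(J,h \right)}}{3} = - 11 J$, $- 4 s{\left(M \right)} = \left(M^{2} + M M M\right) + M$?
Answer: $37488$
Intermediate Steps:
$s{\left(M \right)} = - \frac{M}{4} - \frac{M^{2}}{4} - \frac{M^{3}}{4}$ ($s{\left(M \right)} = - \frac{\left(M^{2} + M M M\right) + M}{4} = - \frac{\left(M^{2} + M^{2} M\right) + M}{4} = - \frac{\left(M^{2} + M^{3}\right) + M}{4} = - \frac{M + M^{2} + M^{3}}{4} = - \frac{M}{4} - \frac{M^{2}}{4} - \frac{M^{3}}{4}$)
$Z{\left(J,h \right)} = - 33 J$ ($Z{\left(J,h \right)} = 3 \left(- 11 J\right) = - 33 J$)
$j = -132$ ($j = \left(-33\right) 4 = -132$)
$m j = \left(-284\right) \left(-132\right) = 37488$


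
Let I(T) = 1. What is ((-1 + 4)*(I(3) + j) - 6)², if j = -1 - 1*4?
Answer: 324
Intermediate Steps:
j = -5 (j = -1 - 4 = -5)
((-1 + 4)*(I(3) + j) - 6)² = ((-1 + 4)*(1 - 5) - 6)² = (3*(-4) - 6)² = (-12 - 6)² = (-18)² = 324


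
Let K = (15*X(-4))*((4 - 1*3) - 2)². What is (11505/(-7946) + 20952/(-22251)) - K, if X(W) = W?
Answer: 3395301471/58935482 ≈ 57.610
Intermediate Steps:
K = -60 (K = (15*(-4))*((4 - 1*3) - 2)² = -60*((4 - 3) - 2)² = -60*(1 - 2)² = -60*(-1)² = -60*1 = -60)
(11505/(-7946) + 20952/(-22251)) - K = (11505/(-7946) + 20952/(-22251)) - 1*(-60) = (11505*(-1/7946) + 20952*(-1/22251)) + 60 = (-11505/7946 - 6984/7417) + 60 = -140827449/58935482 + 60 = 3395301471/58935482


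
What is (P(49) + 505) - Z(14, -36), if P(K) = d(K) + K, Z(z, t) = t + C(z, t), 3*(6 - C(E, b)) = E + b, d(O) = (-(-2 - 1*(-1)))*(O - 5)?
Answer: 1862/3 ≈ 620.67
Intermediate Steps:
d(O) = -5 + O (d(O) = (-(-2 + 1))*(-5 + O) = (-1*(-1))*(-5 + O) = 1*(-5 + O) = -5 + O)
C(E, b) = 6 - E/3 - b/3 (C(E, b) = 6 - (E + b)/3 = 6 + (-E/3 - b/3) = 6 - E/3 - b/3)
Z(z, t) = 6 - z/3 + 2*t/3 (Z(z, t) = t + (6 - z/3 - t/3) = t + (6 - t/3 - z/3) = 6 - z/3 + 2*t/3)
P(K) = -5 + 2*K (P(K) = (-5 + K) + K = -5 + 2*K)
(P(49) + 505) - Z(14, -36) = ((-5 + 2*49) + 505) - (6 - ⅓*14 + (⅔)*(-36)) = ((-5 + 98) + 505) - (6 - 14/3 - 24) = (93 + 505) - 1*(-68/3) = 598 + 68/3 = 1862/3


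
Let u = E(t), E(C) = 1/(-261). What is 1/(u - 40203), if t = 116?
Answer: -261/10492984 ≈ -2.4874e-5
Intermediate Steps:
E(C) = -1/261
u = -1/261 ≈ -0.0038314
1/(u - 40203) = 1/(-1/261 - 40203) = 1/(-10492984/261) = -261/10492984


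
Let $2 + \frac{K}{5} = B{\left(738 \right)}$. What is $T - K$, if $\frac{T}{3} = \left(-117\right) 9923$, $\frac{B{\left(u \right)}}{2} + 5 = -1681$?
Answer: $-3466103$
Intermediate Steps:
$B{\left(u \right)} = -3372$ ($B{\left(u \right)} = -10 + 2 \left(-1681\right) = -10 - 3362 = -3372$)
$K = -16870$ ($K = -10 + 5 \left(-3372\right) = -10 - 16860 = -16870$)
$T = -3482973$ ($T = 3 \left(\left(-117\right) 9923\right) = 3 \left(-1160991\right) = -3482973$)
$T - K = -3482973 - -16870 = -3482973 + 16870 = -3466103$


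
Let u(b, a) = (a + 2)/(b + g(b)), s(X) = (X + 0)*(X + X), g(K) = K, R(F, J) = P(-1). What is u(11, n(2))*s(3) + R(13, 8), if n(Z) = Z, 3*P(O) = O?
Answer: 97/33 ≈ 2.9394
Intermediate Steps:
P(O) = O/3
R(F, J) = -1/3 (R(F, J) = (1/3)*(-1) = -1/3)
s(X) = 2*X**2 (s(X) = X*(2*X) = 2*X**2)
u(b, a) = (2 + a)/(2*b) (u(b, a) = (a + 2)/(b + b) = (2 + a)/((2*b)) = (2 + a)*(1/(2*b)) = (2 + a)/(2*b))
u(11, n(2))*s(3) + R(13, 8) = ((1/2)*(2 + 2)/11)*(2*3**2) - 1/3 = ((1/2)*(1/11)*4)*(2*9) - 1/3 = (2/11)*18 - 1/3 = 36/11 - 1/3 = 97/33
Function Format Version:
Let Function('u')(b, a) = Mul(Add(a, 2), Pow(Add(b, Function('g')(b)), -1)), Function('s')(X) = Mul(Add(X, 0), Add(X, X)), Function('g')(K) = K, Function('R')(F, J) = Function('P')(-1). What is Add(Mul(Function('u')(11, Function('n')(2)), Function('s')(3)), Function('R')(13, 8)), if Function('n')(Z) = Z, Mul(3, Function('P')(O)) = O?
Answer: Rational(97, 33) ≈ 2.9394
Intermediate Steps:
Function('P')(O) = Mul(Rational(1, 3), O)
Function('R')(F, J) = Rational(-1, 3) (Function('R')(F, J) = Mul(Rational(1, 3), -1) = Rational(-1, 3))
Function('s')(X) = Mul(2, Pow(X, 2)) (Function('s')(X) = Mul(X, Mul(2, X)) = Mul(2, Pow(X, 2)))
Function('u')(b, a) = Mul(Rational(1, 2), Pow(b, -1), Add(2, a)) (Function('u')(b, a) = Mul(Add(a, 2), Pow(Add(b, b), -1)) = Mul(Add(2, a), Pow(Mul(2, b), -1)) = Mul(Add(2, a), Mul(Rational(1, 2), Pow(b, -1))) = Mul(Rational(1, 2), Pow(b, -1), Add(2, a)))
Add(Mul(Function('u')(11, Function('n')(2)), Function('s')(3)), Function('R')(13, 8)) = Add(Mul(Mul(Rational(1, 2), Pow(11, -1), Add(2, 2)), Mul(2, Pow(3, 2))), Rational(-1, 3)) = Add(Mul(Mul(Rational(1, 2), Rational(1, 11), 4), Mul(2, 9)), Rational(-1, 3)) = Add(Mul(Rational(2, 11), 18), Rational(-1, 3)) = Add(Rational(36, 11), Rational(-1, 3)) = Rational(97, 33)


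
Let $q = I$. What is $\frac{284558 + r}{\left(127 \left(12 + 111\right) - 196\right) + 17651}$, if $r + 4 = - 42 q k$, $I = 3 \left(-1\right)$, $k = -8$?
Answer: $\frac{141773}{16538} \approx 8.5726$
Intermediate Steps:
$I = -3$
$q = -3$
$r = -1012$ ($r = -4 + \left(-42\right) \left(-3\right) \left(-8\right) = -4 + 126 \left(-8\right) = -4 - 1008 = -1012$)
$\frac{284558 + r}{\left(127 \left(12 + 111\right) - 196\right) + 17651} = \frac{284558 - 1012}{\left(127 \left(12 + 111\right) - 196\right) + 17651} = \frac{283546}{\left(127 \cdot 123 - 196\right) + 17651} = \frac{283546}{\left(15621 - 196\right) + 17651} = \frac{283546}{15425 + 17651} = \frac{283546}{33076} = 283546 \cdot \frac{1}{33076} = \frac{141773}{16538}$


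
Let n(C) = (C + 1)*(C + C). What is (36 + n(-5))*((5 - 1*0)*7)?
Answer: 2660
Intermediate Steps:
n(C) = 2*C*(1 + C) (n(C) = (1 + C)*(2*C) = 2*C*(1 + C))
(36 + n(-5))*((5 - 1*0)*7) = (36 + 2*(-5)*(1 - 5))*((5 - 1*0)*7) = (36 + 2*(-5)*(-4))*((5 + 0)*7) = (36 + 40)*(5*7) = 76*35 = 2660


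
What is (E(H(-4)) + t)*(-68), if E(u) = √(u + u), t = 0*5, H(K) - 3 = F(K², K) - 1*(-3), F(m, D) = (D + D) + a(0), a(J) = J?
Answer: -136*I ≈ -136.0*I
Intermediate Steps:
F(m, D) = 2*D (F(m, D) = (D + D) + 0 = 2*D + 0 = 2*D)
H(K) = 6 + 2*K (H(K) = 3 + (2*K - 1*(-3)) = 3 + (2*K + 3) = 3 + (3 + 2*K) = 6 + 2*K)
t = 0
E(u) = √2*√u (E(u) = √(2*u) = √2*√u)
(E(H(-4)) + t)*(-68) = (√2*√(6 + 2*(-4)) + 0)*(-68) = (√2*√(6 - 8) + 0)*(-68) = (√2*√(-2) + 0)*(-68) = (√2*(I*√2) + 0)*(-68) = (2*I + 0)*(-68) = (2*I)*(-68) = -136*I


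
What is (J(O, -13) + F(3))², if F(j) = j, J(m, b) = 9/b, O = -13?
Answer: 900/169 ≈ 5.3254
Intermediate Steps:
(J(O, -13) + F(3))² = (9/(-13) + 3)² = (9*(-1/13) + 3)² = (-9/13 + 3)² = (30/13)² = 900/169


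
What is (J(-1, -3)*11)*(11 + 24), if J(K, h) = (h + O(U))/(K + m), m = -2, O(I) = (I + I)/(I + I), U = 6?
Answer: 770/3 ≈ 256.67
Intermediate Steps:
O(I) = 1 (O(I) = (2*I)/((2*I)) = (2*I)*(1/(2*I)) = 1)
J(K, h) = (1 + h)/(-2 + K) (J(K, h) = (h + 1)/(K - 2) = (1 + h)/(-2 + K))
(J(-1, -3)*11)*(11 + 24) = (((1 - 3)/(-2 - 1))*11)*(11 + 24) = ((-2/(-3))*11)*35 = (-⅓*(-2)*11)*35 = ((⅔)*11)*35 = (22/3)*35 = 770/3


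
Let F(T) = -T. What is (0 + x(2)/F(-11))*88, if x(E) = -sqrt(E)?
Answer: -8*sqrt(2) ≈ -11.314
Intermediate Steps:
(0 + x(2)/F(-11))*88 = (0 + (-sqrt(2))/((-1*(-11))))*88 = (0 - sqrt(2)/11)*88 = -sqrt(2)/11*88 = -8*sqrt(2)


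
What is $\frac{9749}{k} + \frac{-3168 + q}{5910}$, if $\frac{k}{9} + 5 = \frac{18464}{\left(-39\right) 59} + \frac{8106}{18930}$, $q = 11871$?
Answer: $- \frac{22839670400309}{270215672520} \approx -84.524$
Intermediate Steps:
$k = - \frac{274330632}{2419885}$ ($k = -45 + 9 \left(\frac{18464}{\left(-39\right) 59} + \frac{8106}{18930}\right) = -45 + 9 \left(\frac{18464}{-2301} + 8106 \cdot \frac{1}{18930}\right) = -45 + 9 \left(18464 \left(- \frac{1}{2301}\right) + \frac{1351}{3155}\right) = -45 + 9 \left(- \frac{18464}{2301} + \frac{1351}{3155}\right) = -45 + 9 \left(- \frac{55145269}{7259655}\right) = -45 - \frac{165435807}{2419885} = - \frac{274330632}{2419885} \approx -113.37$)
$\frac{9749}{k} + \frac{-3168 + q}{5910} = \frac{9749}{- \frac{274330632}{2419885}} + \frac{-3168 + 11871}{5910} = 9749 \left(- \frac{2419885}{274330632}\right) + 8703 \cdot \frac{1}{5910} = - \frac{23591458865}{274330632} + \frac{2901}{1970} = - \frac{22839670400309}{270215672520}$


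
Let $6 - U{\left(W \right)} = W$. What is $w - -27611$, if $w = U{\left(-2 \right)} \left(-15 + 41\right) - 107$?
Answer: $27712$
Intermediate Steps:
$U{\left(W \right)} = 6 - W$
$w = 101$ ($w = \left(6 - -2\right) \left(-15 + 41\right) - 107 = \left(6 + 2\right) 26 - 107 = 8 \cdot 26 - 107 = 208 - 107 = 101$)
$w - -27611 = 101 - -27611 = 101 + 27611 = 27712$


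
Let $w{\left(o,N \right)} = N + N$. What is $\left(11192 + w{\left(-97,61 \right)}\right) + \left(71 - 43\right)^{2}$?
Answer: $12098$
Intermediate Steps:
$w{\left(o,N \right)} = 2 N$
$\left(11192 + w{\left(-97,61 \right)}\right) + \left(71 - 43\right)^{2} = \left(11192 + 2 \cdot 61\right) + \left(71 - 43\right)^{2} = \left(11192 + 122\right) + 28^{2} = 11314 + 784 = 12098$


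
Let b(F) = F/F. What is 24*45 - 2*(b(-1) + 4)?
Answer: 1070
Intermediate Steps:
b(F) = 1
24*45 - 2*(b(-1) + 4) = 24*45 - 2*(1 + 4) = 1080 - 2*5 = 1080 - 10 = 1070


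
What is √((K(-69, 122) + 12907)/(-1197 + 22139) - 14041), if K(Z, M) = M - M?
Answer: I*√6157654059530/20942 ≈ 118.49*I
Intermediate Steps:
K(Z, M) = 0
√((K(-69, 122) + 12907)/(-1197 + 22139) - 14041) = √((0 + 12907)/(-1197 + 22139) - 14041) = √(12907/20942 - 14041) = √(-294033715/20942) = I*√6157654059530/20942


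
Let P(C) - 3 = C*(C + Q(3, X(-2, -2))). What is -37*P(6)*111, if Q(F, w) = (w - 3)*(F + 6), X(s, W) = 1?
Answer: 283383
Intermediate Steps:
Q(F, w) = (-3 + w)*(6 + F)
P(C) = 3 + C*(-18 + C) (P(C) = 3 + C*(C + (-18 - 3*3 + 6*1 + 3*1)) = 3 + C*(C + (-18 - 9 + 6 + 3)) = 3 + C*(C - 18) = 3 + C*(-18 + C))
-37*P(6)*111 = -37*(3 + 6² - 18*6)*111 = -37*(3 + 36 - 108)*111 = -37*(-69)*111 = 2553*111 = 283383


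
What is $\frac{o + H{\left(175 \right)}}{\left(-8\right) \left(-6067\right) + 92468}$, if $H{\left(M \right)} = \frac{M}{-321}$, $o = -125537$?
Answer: $- \frac{10074388}{11315571} \approx -0.89031$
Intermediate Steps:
$H{\left(M \right)} = - \frac{M}{321}$ ($H{\left(M \right)} = M \left(- \frac{1}{321}\right) = - \frac{M}{321}$)
$\frac{o + H{\left(175 \right)}}{\left(-8\right) \left(-6067\right) + 92468} = \frac{-125537 - \frac{175}{321}}{\left(-8\right) \left(-6067\right) + 92468} = \frac{-125537 - \frac{175}{321}}{48536 + 92468} = - \frac{40297552}{321 \cdot 141004} = \left(- \frac{40297552}{321}\right) \frac{1}{141004} = - \frac{10074388}{11315571}$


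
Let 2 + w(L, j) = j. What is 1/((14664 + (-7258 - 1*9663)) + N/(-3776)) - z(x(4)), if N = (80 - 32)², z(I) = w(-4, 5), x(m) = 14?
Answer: -399656/133199 ≈ -3.0004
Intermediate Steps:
w(L, j) = -2 + j
z(I) = 3 (z(I) = -2 + 5 = 3)
N = 2304 (N = 48² = 2304)
1/((14664 + (-7258 - 1*9663)) + N/(-3776)) - z(x(4)) = 1/((14664 + (-7258 - 1*9663)) + 2304/(-3776)) - 1*3 = 1/((14664 + (-7258 - 9663)) + 2304*(-1/3776)) - 3 = 1/((14664 - 16921) - 36/59) - 3 = 1/(-2257 - 36/59) - 3 = 1/(-133199/59) - 3 = -59/133199 - 3 = -399656/133199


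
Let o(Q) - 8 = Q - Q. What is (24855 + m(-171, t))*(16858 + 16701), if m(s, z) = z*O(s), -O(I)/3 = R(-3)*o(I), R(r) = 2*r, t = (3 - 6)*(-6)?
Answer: 921093873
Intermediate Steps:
o(Q) = 8 (o(Q) = 8 + (Q - Q) = 8 + 0 = 8)
t = 18 (t = -3*(-6) = 18)
O(I) = 144 (O(I) = -3*2*(-3)*8 = -(-18)*8 = -3*(-48) = 144)
m(s, z) = 144*z (m(s, z) = z*144 = 144*z)
(24855 + m(-171, t))*(16858 + 16701) = (24855 + 144*18)*(16858 + 16701) = (24855 + 2592)*33559 = 27447*33559 = 921093873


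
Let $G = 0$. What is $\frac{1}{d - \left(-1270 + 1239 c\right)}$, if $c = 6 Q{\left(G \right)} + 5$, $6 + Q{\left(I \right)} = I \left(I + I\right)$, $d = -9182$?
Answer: $\frac{1}{30497} \approx 3.279 \cdot 10^{-5}$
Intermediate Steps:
$Q{\left(I \right)} = -6 + 2 I^{2}$ ($Q{\left(I \right)} = -6 + I \left(I + I\right) = -6 + I 2 I = -6 + 2 I^{2}$)
$c = -31$ ($c = 6 \left(-6 + 2 \cdot 0^{2}\right) + 5 = 6 \left(-6 + 2 \cdot 0\right) + 5 = 6 \left(-6 + 0\right) + 5 = 6 \left(-6\right) + 5 = -36 + 5 = -31$)
$\frac{1}{d - \left(-1270 + 1239 c\right)} = \frac{1}{-9182 - \left(-1270 + 1239 \left(-31\right)\right)} = \frac{1}{-9182 + \left(1270 - -38409\right)} = \frac{1}{-9182 + \left(1270 + 38409\right)} = \frac{1}{-9182 + 39679} = \frac{1}{30497}$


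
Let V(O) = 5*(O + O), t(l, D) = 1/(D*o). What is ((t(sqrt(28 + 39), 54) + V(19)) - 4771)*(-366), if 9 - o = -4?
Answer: 196167521/117 ≈ 1.6766e+6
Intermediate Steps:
o = 13 (o = 9 - 1*(-4) = 9 + 4 = 13)
t(l, D) = 1/(13*D) (t(l, D) = 1/(D*13) = 1/(13*D))
V(O) = 10*O (V(O) = 5*(2*O) = 10*O)
((t(sqrt(28 + 39), 54) + V(19)) - 4771)*(-366) = (((1/13)/54 + 10*19) - 4771)*(-366) = (((1/13)*(1/54) + 190) - 4771)*(-366) = ((1/702 + 190) - 4771)*(-366) = (133381/702 - 4771)*(-366) = -3215861/702*(-366) = 196167521/117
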